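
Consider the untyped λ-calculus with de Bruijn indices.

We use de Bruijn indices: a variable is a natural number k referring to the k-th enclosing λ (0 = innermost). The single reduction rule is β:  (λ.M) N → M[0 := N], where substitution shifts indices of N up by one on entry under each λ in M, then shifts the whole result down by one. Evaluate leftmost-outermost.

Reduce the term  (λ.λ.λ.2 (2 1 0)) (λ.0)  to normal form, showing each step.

Answer: normal form = λ.λ.1 0  (in 3 steps)

Reduction:
  start: (λ.λ.λ.2 (2 1 0)) (λ.0)
  step 1: λ.λ.(λ.0) ((λ.0) 1 0)
  step 2: λ.λ.(λ.0) 1 0
  step 3: λ.λ.1 0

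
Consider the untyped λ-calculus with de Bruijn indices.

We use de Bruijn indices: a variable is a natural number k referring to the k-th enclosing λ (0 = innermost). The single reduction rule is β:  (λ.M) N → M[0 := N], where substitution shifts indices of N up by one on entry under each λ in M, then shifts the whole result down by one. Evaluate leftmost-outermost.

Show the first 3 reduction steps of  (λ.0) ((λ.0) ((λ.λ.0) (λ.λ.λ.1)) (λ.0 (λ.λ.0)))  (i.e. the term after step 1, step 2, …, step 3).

  start: (λ.0) ((λ.0) ((λ.λ.0) (λ.λ.λ.1)) (λ.0 (λ.λ.0)))
  →1  (λ.0) ((λ.λ.0) (λ.λ.λ.1)) (λ.0 (λ.λ.0))
  →2  (λ.λ.0) (λ.λ.λ.1) (λ.0 (λ.λ.0))
  →3  (λ.0) (λ.0 (λ.λ.0))

Answer: after 3 steps: (λ.0) (λ.0 (λ.λ.0))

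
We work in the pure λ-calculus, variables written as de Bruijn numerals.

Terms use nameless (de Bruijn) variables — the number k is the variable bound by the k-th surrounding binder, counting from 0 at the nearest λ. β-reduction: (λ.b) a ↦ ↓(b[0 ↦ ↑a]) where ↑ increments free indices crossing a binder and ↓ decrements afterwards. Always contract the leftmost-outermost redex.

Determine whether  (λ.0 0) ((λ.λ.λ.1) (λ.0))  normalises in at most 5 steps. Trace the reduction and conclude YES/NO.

  start: (λ.0 0) ((λ.λ.λ.1) (λ.0))
  [1] (λ.λ.λ.1) (λ.0) ((λ.λ.λ.1) (λ.0))
  [2] (λ.λ.1) ((λ.λ.λ.1) (λ.0))
  [3] λ.(λ.λ.λ.1) (λ.0)
  [4] λ.λ.λ.1

Answer: YES — reaches normal form λ.λ.λ.1 in 4 ≤ 5 steps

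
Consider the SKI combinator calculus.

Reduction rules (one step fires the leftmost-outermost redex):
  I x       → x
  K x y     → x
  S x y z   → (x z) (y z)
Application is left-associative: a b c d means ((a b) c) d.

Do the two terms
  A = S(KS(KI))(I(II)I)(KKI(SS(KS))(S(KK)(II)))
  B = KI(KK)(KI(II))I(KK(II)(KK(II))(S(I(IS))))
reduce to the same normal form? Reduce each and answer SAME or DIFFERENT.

Term A:
  start: S(KS(KI))(I(II)I)(KKI(SS(KS))(S(KK)(II)))
  →1  KS(KI)(KKI(SS(KS))(S(KK)(II)))(I(II)I(KKI(SS(KS))(S(KK)(II))))
  →2  S(KKI(SS(KS))(S(KK)(II)))(I(II)I(KKI(SS(KS))(S(KK)(II))))
  →3  S(K(SS(KS))(S(KK)(II)))(I(II)I(KKI(SS(KS))(S(KK)(II))))
  →4  S(SS(KS))(I(II)I(KKI(SS(KS))(S(KK)(II))))
  →5  S(SS(KS))(III(KKI(SS(KS))(S(KK)(II))))
  →6  S(SS(KS))(II(KKI(SS(KS))(S(KK)(II))))
  →7  S(SS(KS))(I(KKI(SS(KS))(S(KK)(II))))
  →8  S(SS(KS))(KKI(SS(KS))(S(KK)(II)))
  →9  S(SS(KS))(K(SS(KS))(S(KK)(II)))
  →10  S(SS(KS))(SS(KS))

Term B:
  start: KI(KK)(KI(II))I(KK(II)(KK(II))(S(I(IS))))
  →1  I(KI(II))I(KK(II)(KK(II))(S(I(IS))))
  →2  KI(II)I(KK(II)(KK(II))(S(I(IS))))
  →3  II(KK(II)(KK(II))(S(I(IS))))
  →4  I(KK(II)(KK(II))(S(I(IS))))
  →5  KK(II)(KK(II))(S(I(IS)))
  →6  K(KK(II))(S(I(IS)))
  →7  KK(II)
  →8  K

Answer: DIFFERENT — A ⇓ S(SS(KS))(SS(KS)), B ⇓ K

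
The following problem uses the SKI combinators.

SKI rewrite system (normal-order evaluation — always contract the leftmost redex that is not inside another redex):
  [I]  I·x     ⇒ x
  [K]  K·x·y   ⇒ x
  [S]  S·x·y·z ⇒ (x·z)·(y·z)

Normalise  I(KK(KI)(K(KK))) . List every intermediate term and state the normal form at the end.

  start: I(KK(KI)(K(KK)))
  →1  KK(KI)(K(KK))
  →2  K(K(KK))

Answer: normal form = K(K(KK))  (in 2 steps)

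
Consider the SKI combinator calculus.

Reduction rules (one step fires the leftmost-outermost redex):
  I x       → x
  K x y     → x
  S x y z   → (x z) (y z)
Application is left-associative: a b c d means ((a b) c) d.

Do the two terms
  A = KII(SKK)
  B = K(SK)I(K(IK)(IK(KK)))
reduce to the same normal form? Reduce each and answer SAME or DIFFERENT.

Answer: SAME — A ⇓ SKK, B ⇓ SKK

Reduction:
Term A:
  start: KII(SKK)
  →1  I(SKK)
  →2  SKK

Term B:
  start: K(SK)I(K(IK)(IK(KK)))
  →1  SK(K(IK)(IK(KK)))
  →2  SK(IK)
  →3  SKK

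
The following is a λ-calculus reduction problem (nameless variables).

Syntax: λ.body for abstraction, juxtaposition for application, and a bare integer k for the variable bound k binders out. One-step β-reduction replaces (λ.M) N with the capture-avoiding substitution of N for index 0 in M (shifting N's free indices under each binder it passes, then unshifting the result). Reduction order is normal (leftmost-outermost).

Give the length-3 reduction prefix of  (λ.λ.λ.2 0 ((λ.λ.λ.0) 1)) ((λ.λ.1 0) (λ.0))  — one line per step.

Answer: after 3 steps: λ.λ.(λ.0) 0 ((λ.λ.λ.0) 1)

Reduction:
  start: (λ.λ.λ.2 0 ((λ.λ.λ.0) 1)) ((λ.λ.1 0) (λ.0))
  [1] λ.λ.(λ.λ.1 0) (λ.0) 0 ((λ.λ.λ.0) 1)
  [2] λ.λ.(λ.(λ.0) 0) 0 ((λ.λ.λ.0) 1)
  [3] λ.λ.(λ.0) 0 ((λ.λ.λ.0) 1)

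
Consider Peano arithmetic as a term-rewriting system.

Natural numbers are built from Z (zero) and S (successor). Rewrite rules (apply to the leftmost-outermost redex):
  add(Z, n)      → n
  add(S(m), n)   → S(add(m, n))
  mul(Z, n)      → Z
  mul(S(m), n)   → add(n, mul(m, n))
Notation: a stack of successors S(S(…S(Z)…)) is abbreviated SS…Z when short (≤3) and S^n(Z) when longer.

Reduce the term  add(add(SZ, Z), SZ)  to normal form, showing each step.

Answer: normal form = SSZ  (in 4 steps)

Derivation:
  start: add(add(SZ, Z), SZ)
  step 1: add(S(add(Z, Z)), SZ)
  step 2: S(add(add(Z, Z), SZ))
  step 3: S(add(Z, SZ))
  step 4: SSZ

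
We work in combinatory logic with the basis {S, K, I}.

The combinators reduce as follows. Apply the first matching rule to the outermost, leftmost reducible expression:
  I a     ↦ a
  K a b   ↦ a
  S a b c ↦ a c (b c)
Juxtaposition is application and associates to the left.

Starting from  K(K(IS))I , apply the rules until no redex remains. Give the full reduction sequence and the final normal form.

  start: K(K(IS))I
  →1  K(IS)
  →2  KS

Answer: normal form = KS  (in 2 steps)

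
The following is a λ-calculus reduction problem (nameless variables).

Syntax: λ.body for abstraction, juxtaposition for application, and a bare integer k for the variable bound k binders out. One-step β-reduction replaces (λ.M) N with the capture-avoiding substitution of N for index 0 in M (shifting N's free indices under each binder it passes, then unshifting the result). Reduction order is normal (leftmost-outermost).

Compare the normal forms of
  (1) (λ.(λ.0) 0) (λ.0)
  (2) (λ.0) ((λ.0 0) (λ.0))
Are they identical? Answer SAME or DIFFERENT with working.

Term A:
  start: (λ.(λ.0) 0) (λ.0)
  →1  (λ.0) (λ.0)
  →2  λ.0

Term B:
  start: (λ.0) ((λ.0 0) (λ.0))
  →1  (λ.0 0) (λ.0)
  →2  (λ.0) (λ.0)
  →3  λ.0

Answer: SAME — A ⇓ λ.0, B ⇓ λ.0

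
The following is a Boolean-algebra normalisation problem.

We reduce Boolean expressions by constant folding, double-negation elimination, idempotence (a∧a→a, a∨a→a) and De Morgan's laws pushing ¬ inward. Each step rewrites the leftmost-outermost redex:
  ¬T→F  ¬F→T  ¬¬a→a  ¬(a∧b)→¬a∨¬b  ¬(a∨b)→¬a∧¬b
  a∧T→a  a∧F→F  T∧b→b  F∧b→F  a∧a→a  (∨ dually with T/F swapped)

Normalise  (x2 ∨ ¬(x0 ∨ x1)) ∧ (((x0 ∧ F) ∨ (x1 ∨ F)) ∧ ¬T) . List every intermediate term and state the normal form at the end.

Answer: normal form = F  (in 7 steps)

Reduction:
  start: (x2 ∨ ¬(x0 ∨ x1)) ∧ (((x0 ∧ F) ∨ (x1 ∨ F)) ∧ ¬T)
  →1  (x2 ∨ (¬x0 ∧ ¬x1)) ∧ (((x0 ∧ F) ∨ (x1 ∨ F)) ∧ ¬T)
  →2  (x2 ∨ (¬x0 ∧ ¬x1)) ∧ ((F ∨ (x1 ∨ F)) ∧ ¬T)
  →3  (x2 ∨ (¬x0 ∧ ¬x1)) ∧ ((x1 ∨ F) ∧ ¬T)
  →4  (x2 ∨ (¬x0 ∧ ¬x1)) ∧ (x1 ∧ ¬T)
  →5  (x2 ∨ (¬x0 ∧ ¬x1)) ∧ (x1 ∧ F)
  →6  (x2 ∨ (¬x0 ∧ ¬x1)) ∧ F
  →7  F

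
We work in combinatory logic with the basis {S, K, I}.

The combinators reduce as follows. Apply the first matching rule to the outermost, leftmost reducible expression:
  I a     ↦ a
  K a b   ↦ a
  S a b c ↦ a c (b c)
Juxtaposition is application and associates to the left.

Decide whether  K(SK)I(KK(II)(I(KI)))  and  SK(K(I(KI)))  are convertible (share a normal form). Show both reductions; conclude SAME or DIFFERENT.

Term A:
  start: K(SK)I(KK(II)(I(KI)))
  [1] SK(KK(II)(I(KI)))
  [2] SK(K(I(KI)))
  [3] SK(K(KI))

Term B:
  start: SK(K(I(KI)))
  [1] SK(K(KI))

Answer: SAME — A ⇓ SK(K(KI)), B ⇓ SK(K(KI))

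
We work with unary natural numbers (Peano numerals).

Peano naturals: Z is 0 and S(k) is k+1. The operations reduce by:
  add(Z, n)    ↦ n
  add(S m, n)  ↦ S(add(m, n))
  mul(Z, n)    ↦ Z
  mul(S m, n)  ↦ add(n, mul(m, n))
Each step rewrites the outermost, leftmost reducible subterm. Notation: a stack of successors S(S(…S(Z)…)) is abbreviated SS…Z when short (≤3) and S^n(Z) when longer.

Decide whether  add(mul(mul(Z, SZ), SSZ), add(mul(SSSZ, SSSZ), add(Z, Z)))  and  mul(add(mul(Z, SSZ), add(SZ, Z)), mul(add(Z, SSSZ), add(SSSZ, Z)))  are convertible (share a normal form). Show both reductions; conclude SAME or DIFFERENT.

Term A:
  start: add(mul(mul(Z, SZ), SSZ), add(mul(SSSZ, SSSZ), add(Z, Z)))
  [1] add(mul(Z, SSZ), add(mul(SSSZ, SSSZ), add(Z, Z)))
  [2] add(Z, add(mul(SSSZ, SSSZ), add(Z, Z)))
  [3] add(mul(SSSZ, SSSZ), add(Z, Z))
  [4] add(add(SSSZ, mul(SSZ, SSSZ)), add(Z, Z))
  [5] add(S(add(SSZ, mul(SSZ, SSSZ))), add(Z, Z))
  [6] S(add(add(SSZ, mul(SSZ, SSSZ)), add(Z, Z)))
  [7] S(add(S(add(SZ, mul(SSZ, SSSZ))), add(Z, Z)))
  [8] S(S(add(add(SZ, mul(SSZ, SSSZ)), add(Z, Z))))
  [9] S(S(add(S(add(Z, mul(SSZ, SSSZ))), add(Z, Z))))
  [10] S(S(S(add(add(Z, mul(SSZ, SSSZ)), add(Z, Z)))))
  [11] S(S(S(add(mul(SSZ, SSSZ), add(Z, Z)))))
  [12] S(S(S(add(add(SSSZ, mul(SZ, SSSZ)), add(Z, Z)))))
  [13] S(S(S(add(S(add(SSZ, mul(SZ, SSSZ))), add(Z, Z)))))
  [14] S(S(S(S(add(add(SSZ, mul(SZ, SSSZ)), add(Z, Z))))))
  [15] S(S(S(S(add(S(add(SZ, mul(SZ, SSSZ))), add(Z, Z))))))
  [16] S(S(S(S(S(add(add(SZ, mul(SZ, SSSZ)), add(Z, Z)))))))
  [17] S(S(S(S(S(add(S(add(Z, mul(SZ, SSSZ))), add(Z, Z)))))))
  [18] S(S(S(S(S(S(add(add(Z, mul(SZ, SSSZ)), add(Z, Z))))))))
  [19] S(S(S(S(S(S(add(mul(SZ, SSSZ), add(Z, Z))))))))
  [20] S(S(S(S(S(S(add(add(SSSZ, mul(Z, SSSZ)), add(Z, Z))))))))
  [21] S(S(S(S(S(S(add(S(add(SSZ, mul(Z, SSSZ))), add(Z, Z))))))))
  [22] S(S(S(S(S(S(S(add(add(SSZ, mul(Z, SSSZ)), add(Z, Z)))))))))
  [23] S(S(S(S(S(S(S(add(S(add(SZ, mul(Z, SSSZ))), add(Z, Z)))))))))
  [24] S(S(S(S(S(S(S(S(add(add(SZ, mul(Z, SSSZ)), add(Z, Z))))))))))
  [25] S(S(S(S(S(S(S(S(add(S(add(Z, mul(Z, SSSZ))), add(Z, Z))))))))))
  [26] S(S(S(S(S(S(S(S(S(add(add(Z, mul(Z, SSSZ)), add(Z, Z)))))))))))
  [27] S(S(S(S(S(S(S(S(S(add(mul(Z, SSSZ), add(Z, Z)))))))))))
  [28] S(S(S(S(S(S(S(S(S(add(Z, add(Z, Z)))))))))))
  [29] S(S(S(S(S(S(S(S(S(add(Z, Z))))))))))
  [30] S^9(Z)

Term B:
  start: mul(add(mul(Z, SSZ), add(SZ, Z)), mul(add(Z, SSSZ), add(SSSZ, Z)))
  [1] mul(add(Z, add(SZ, Z)), mul(add(Z, SSSZ), add(SSSZ, Z)))
  [2] mul(add(SZ, Z), mul(add(Z, SSSZ), add(SSSZ, Z)))
  [3] mul(S(add(Z, Z)), mul(add(Z, SSSZ), add(SSSZ, Z)))
  [4] add(mul(add(Z, SSSZ), add(SSSZ, Z)), mul(add(Z, Z), mul(add(Z, SSSZ), add(SSSZ, Z))))
  [5] add(mul(SSSZ, add(SSSZ, Z)), mul(add(Z, Z), mul(add(Z, SSSZ), add(SSSZ, Z))))
  [6] add(add(add(SSSZ, Z), mul(SSZ, add(SSSZ, Z))), mul(add(Z, Z), mul(add(Z, SSSZ), add(SSSZ, Z))))
  [7] add(add(S(add(SSZ, Z)), mul(SSZ, add(SSSZ, Z))), mul(add(Z, Z), mul(add(Z, SSSZ), add(SSSZ, Z))))
  [8] add(S(add(add(SSZ, Z), mul(SSZ, add(SSSZ, Z)))), mul(add(Z, Z), mul(add(Z, SSSZ), add(SSSZ, Z))))
  [9] S(add(add(add(SSZ, Z), mul(SSZ, add(SSSZ, Z))), mul(add(Z, Z), mul(add(Z, SSSZ), add(SSSZ, Z)))))
  [10] S(add(add(S(add(SZ, Z)), mul(SSZ, add(SSSZ, Z))), mul(add(Z, Z), mul(add(Z, SSSZ), add(SSSZ, Z)))))
  [11] S(add(S(add(add(SZ, Z), mul(SSZ, add(SSSZ, Z)))), mul(add(Z, Z), mul(add(Z, SSSZ), add(SSSZ, Z)))))
  [12] S(S(add(add(add(SZ, Z), mul(SSZ, add(SSSZ, Z))), mul(add(Z, Z), mul(add(Z, SSSZ), add(SSSZ, Z))))))
  [13] S(S(add(add(S(add(Z, Z)), mul(SSZ, add(SSSZ, Z))), mul(add(Z, Z), mul(add(Z, SSSZ), add(SSSZ, Z))))))
  [14] S(S(add(S(add(add(Z, Z), mul(SSZ, add(SSSZ, Z)))), mul(add(Z, Z), mul(add(Z, SSSZ), add(SSSZ, Z))))))
  [15] S(S(S(add(add(add(Z, Z), mul(SSZ, add(SSSZ, Z))), mul(add(Z, Z), mul(add(Z, SSSZ), add(SSSZ, Z)))))))
  [16] S(S(S(add(add(Z, mul(SSZ, add(SSSZ, Z))), mul(add(Z, Z), mul(add(Z, SSSZ), add(SSSZ, Z)))))))
  [17] S(S(S(add(mul(SSZ, add(SSSZ, Z)), mul(add(Z, Z), mul(add(Z, SSSZ), add(SSSZ, Z)))))))
  [18] S(S(S(add(add(add(SSSZ, Z), mul(SZ, add(SSSZ, Z))), mul(add(Z, Z), mul(add(Z, SSSZ), add(SSSZ, Z)))))))
  [19] S(S(S(add(add(S(add(SSZ, Z)), mul(SZ, add(SSSZ, Z))), mul(add(Z, Z), mul(add(Z, SSSZ), add(SSSZ, Z)))))))
  [20] S(S(S(add(S(add(add(SSZ, Z), mul(SZ, add(SSSZ, Z)))), mul(add(Z, Z), mul(add(Z, SSSZ), add(SSSZ, Z)))))))
  [21] S(S(S(S(add(add(add(SSZ, Z), mul(SZ, add(SSSZ, Z))), mul(add(Z, Z), mul(add(Z, SSSZ), add(SSSZ, Z))))))))
  [22] S(S(S(S(add(add(S(add(SZ, Z)), mul(SZ, add(SSSZ, Z))), mul(add(Z, Z), mul(add(Z, SSSZ), add(SSSZ, Z))))))))
  [23] S(S(S(S(add(S(add(add(SZ, Z), mul(SZ, add(SSSZ, Z)))), mul(add(Z, Z), mul(add(Z, SSSZ), add(SSSZ, Z))))))))
  [24] S(S(S(S(S(add(add(add(SZ, Z), mul(SZ, add(SSSZ, Z))), mul(add(Z, Z), mul(add(Z, SSSZ), add(SSSZ, Z)))))))))
  [25] S(S(S(S(S(add(add(S(add(Z, Z)), mul(SZ, add(SSSZ, Z))), mul(add(Z, Z), mul(add(Z, SSSZ), add(SSSZ, Z)))))))))
  [26] S(S(S(S(S(add(S(add(add(Z, Z), mul(SZ, add(SSSZ, Z)))), mul(add(Z, Z), mul(add(Z, SSSZ), add(SSSZ, Z)))))))))
  [27] S(S(S(S(S(S(add(add(add(Z, Z), mul(SZ, add(SSSZ, Z))), mul(add(Z, Z), mul(add(Z, SSSZ), add(SSSZ, Z))))))))))
  [28] S(S(S(S(S(S(add(add(Z, mul(SZ, add(SSSZ, Z))), mul(add(Z, Z), mul(add(Z, SSSZ), add(SSSZ, Z))))))))))
  [29] S(S(S(S(S(S(add(mul(SZ, add(SSSZ, Z)), mul(add(Z, Z), mul(add(Z, SSSZ), add(SSSZ, Z))))))))))
  [30] S(S(S(S(S(S(add(add(add(SSSZ, Z), mul(Z, add(SSSZ, Z))), mul(add(Z, Z), mul(add(Z, SSSZ), add(SSSZ, Z))))))))))
  [31] S(S(S(S(S(S(add(add(S(add(SSZ, Z)), mul(Z, add(SSSZ, Z))), mul(add(Z, Z), mul(add(Z, SSSZ), add(SSSZ, Z))))))))))
  [32] S(S(S(S(S(S(add(S(add(add(SSZ, Z), mul(Z, add(SSSZ, Z)))), mul(add(Z, Z), mul(add(Z, SSSZ), add(SSSZ, Z))))))))))
  [33] S(S(S(S(S(S(S(add(add(add(SSZ, Z), mul(Z, add(SSSZ, Z))), mul(add(Z, Z), mul(add(Z, SSSZ), add(SSSZ, Z)))))))))))
  [34] S(S(S(S(S(S(S(add(add(S(add(SZ, Z)), mul(Z, add(SSSZ, Z))), mul(add(Z, Z), mul(add(Z, SSSZ), add(SSSZ, Z)))))))))))
  [35] S(S(S(S(S(S(S(add(S(add(add(SZ, Z), mul(Z, add(SSSZ, Z)))), mul(add(Z, Z), mul(add(Z, SSSZ), add(SSSZ, Z)))))))))))
  [36] S(S(S(S(S(S(S(S(add(add(add(SZ, Z), mul(Z, add(SSSZ, Z))), mul(add(Z, Z), mul(add(Z, SSSZ), add(SSSZ, Z))))))))))))
  [37] S(S(S(S(S(S(S(S(add(add(S(add(Z, Z)), mul(Z, add(SSSZ, Z))), mul(add(Z, Z), mul(add(Z, SSSZ), add(SSSZ, Z))))))))))))
  [38] S(S(S(S(S(S(S(S(add(S(add(add(Z, Z), mul(Z, add(SSSZ, Z)))), mul(add(Z, Z), mul(add(Z, SSSZ), add(SSSZ, Z))))))))))))
  [39] S(S(S(S(S(S(S(S(S(add(add(add(Z, Z), mul(Z, add(SSSZ, Z))), mul(add(Z, Z), mul(add(Z, SSSZ), add(SSSZ, Z)))))))))))))
  [40] S(S(S(S(S(S(S(S(S(add(add(Z, mul(Z, add(SSSZ, Z))), mul(add(Z, Z), mul(add(Z, SSSZ), add(SSSZ, Z)))))))))))))
  [41] S(S(S(S(S(S(S(S(S(add(mul(Z, add(SSSZ, Z)), mul(add(Z, Z), mul(add(Z, SSSZ), add(SSSZ, Z)))))))))))))
  [42] S(S(S(S(S(S(S(S(S(add(Z, mul(add(Z, Z), mul(add(Z, SSSZ), add(SSSZ, Z)))))))))))))
  [43] S(S(S(S(S(S(S(S(S(mul(add(Z, Z), mul(add(Z, SSSZ), add(SSSZ, Z))))))))))))
  [44] S(S(S(S(S(S(S(S(S(mul(Z, mul(add(Z, SSSZ), add(SSSZ, Z))))))))))))
  [45] S^9(Z)

Answer: SAME — A ⇓ S^9(Z), B ⇓ S^9(Z)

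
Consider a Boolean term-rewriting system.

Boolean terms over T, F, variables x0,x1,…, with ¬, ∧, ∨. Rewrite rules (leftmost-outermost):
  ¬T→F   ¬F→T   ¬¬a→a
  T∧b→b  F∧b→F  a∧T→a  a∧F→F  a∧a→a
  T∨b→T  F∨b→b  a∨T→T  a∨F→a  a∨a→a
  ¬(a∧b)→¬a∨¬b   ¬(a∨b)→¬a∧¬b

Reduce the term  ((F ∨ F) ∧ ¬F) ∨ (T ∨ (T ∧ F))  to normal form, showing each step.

  start: ((F ∨ F) ∧ ¬F) ∨ (T ∨ (T ∧ F))
  step 1: (F ∧ ¬F) ∨ (T ∨ (T ∧ F))
  step 2: F ∨ (T ∨ (T ∧ F))
  step 3: T ∨ (T ∧ F)
  step 4: T

Answer: normal form = T  (in 4 steps)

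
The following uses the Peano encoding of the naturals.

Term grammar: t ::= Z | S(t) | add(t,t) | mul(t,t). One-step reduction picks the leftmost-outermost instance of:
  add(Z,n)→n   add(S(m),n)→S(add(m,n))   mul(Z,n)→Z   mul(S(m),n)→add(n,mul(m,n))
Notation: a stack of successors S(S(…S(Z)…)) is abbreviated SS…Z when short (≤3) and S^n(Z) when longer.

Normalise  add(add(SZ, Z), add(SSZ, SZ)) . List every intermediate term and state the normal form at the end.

Answer: normal form = S^4(Z)  (in 7 steps)

Working:
  start: add(add(SZ, Z), add(SSZ, SZ))
  step 1: add(S(add(Z, Z)), add(SSZ, SZ))
  step 2: S(add(add(Z, Z), add(SSZ, SZ)))
  step 3: S(add(Z, add(SSZ, SZ)))
  step 4: S(add(SSZ, SZ))
  step 5: S(S(add(SZ, SZ)))
  step 6: S(S(S(add(Z, SZ))))
  step 7: S^4(Z)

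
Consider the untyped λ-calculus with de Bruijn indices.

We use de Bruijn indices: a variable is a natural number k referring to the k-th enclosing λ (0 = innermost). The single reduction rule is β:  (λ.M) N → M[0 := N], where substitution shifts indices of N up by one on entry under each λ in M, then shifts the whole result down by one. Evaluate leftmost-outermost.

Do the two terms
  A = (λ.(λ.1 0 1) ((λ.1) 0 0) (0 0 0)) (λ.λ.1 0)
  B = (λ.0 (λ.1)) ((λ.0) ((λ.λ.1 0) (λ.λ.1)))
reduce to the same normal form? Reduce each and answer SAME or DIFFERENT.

Term A:
  start: (λ.(λ.1 0 1) ((λ.1) 0 0) (0 0 0)) (λ.λ.1 0)
  →1  (λ.(λ.λ.1 0) 0 (λ.λ.1 0)) ((λ.λ.λ.1 0) (λ.λ.1 0) (λ.λ.1 0)) ((λ.λ.1 0) (λ.λ.1 0) (λ.λ.1 0))
  →2  (λ.λ.1 0) ((λ.λ.λ.1 0) (λ.λ.1 0) (λ.λ.1 0)) (λ.λ.1 0) ((λ.λ.1 0) (λ.λ.1 0) (λ.λ.1 0))
  →3  (λ.(λ.λ.λ.1 0) (λ.λ.1 0) (λ.λ.1 0) 0) (λ.λ.1 0) ((λ.λ.1 0) (λ.λ.1 0) (λ.λ.1 0))
  →4  (λ.λ.λ.1 0) (λ.λ.1 0) (λ.λ.1 0) (λ.λ.1 0) ((λ.λ.1 0) (λ.λ.1 0) (λ.λ.1 0))
  →5  (λ.λ.1 0) (λ.λ.1 0) (λ.λ.1 0) ((λ.λ.1 0) (λ.λ.1 0) (λ.λ.1 0))
  →6  (λ.(λ.λ.1 0) 0) (λ.λ.1 0) ((λ.λ.1 0) (λ.λ.1 0) (λ.λ.1 0))
  →7  (λ.λ.1 0) (λ.λ.1 0) ((λ.λ.1 0) (λ.λ.1 0) (λ.λ.1 0))
  →8  (λ.(λ.λ.1 0) 0) ((λ.λ.1 0) (λ.λ.1 0) (λ.λ.1 0))
  →9  (λ.λ.1 0) ((λ.λ.1 0) (λ.λ.1 0) (λ.λ.1 0))
  →10  λ.(λ.λ.1 0) (λ.λ.1 0) (λ.λ.1 0) 0
  →11  λ.(λ.(λ.λ.1 0) 0) (λ.λ.1 0) 0
  →12  λ.(λ.λ.1 0) (λ.λ.1 0) 0
  →13  λ.(λ.(λ.λ.1 0) 0) 0
  →14  λ.(λ.λ.1 0) 0
  →15  λ.λ.1 0

Term B:
  start: (λ.0 (λ.1)) ((λ.0) ((λ.λ.1 0) (λ.λ.1)))
  →1  (λ.0) ((λ.λ.1 0) (λ.λ.1)) (λ.(λ.0) ((λ.λ.1 0) (λ.λ.1)))
  →2  (λ.λ.1 0) (λ.λ.1) (λ.(λ.0) ((λ.λ.1 0) (λ.λ.1)))
  →3  (λ.(λ.λ.1) 0) (λ.(λ.0) ((λ.λ.1 0) (λ.λ.1)))
  →4  (λ.λ.1) (λ.(λ.0) ((λ.λ.1 0) (λ.λ.1)))
  →5  λ.λ.(λ.0) ((λ.λ.1 0) (λ.λ.1))
  →6  λ.λ.(λ.λ.1 0) (λ.λ.1)
  →7  λ.λ.λ.(λ.λ.1) 0
  →8  λ.λ.λ.λ.1

Answer: DIFFERENT — A ⇓ λ.λ.1 0, B ⇓ λ.λ.λ.λ.1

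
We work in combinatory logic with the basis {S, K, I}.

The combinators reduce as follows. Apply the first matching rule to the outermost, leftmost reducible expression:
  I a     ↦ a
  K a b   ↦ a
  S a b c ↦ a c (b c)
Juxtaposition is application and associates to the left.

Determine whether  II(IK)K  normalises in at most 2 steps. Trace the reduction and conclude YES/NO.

  start: II(IK)K
  [1] I(IK)K
  [2] IKK

Answer: NO — after 2 steps the term is IKK, not yet normal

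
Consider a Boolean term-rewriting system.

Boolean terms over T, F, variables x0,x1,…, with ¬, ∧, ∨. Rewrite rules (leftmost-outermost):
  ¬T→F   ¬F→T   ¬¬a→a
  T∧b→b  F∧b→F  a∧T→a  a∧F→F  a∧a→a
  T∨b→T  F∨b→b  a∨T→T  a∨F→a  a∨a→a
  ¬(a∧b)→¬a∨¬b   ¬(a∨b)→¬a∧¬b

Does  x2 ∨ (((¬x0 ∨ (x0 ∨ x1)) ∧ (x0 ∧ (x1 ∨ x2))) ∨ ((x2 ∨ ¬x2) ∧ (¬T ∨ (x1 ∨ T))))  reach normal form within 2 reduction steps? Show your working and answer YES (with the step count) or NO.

Answer: NO — after 2 steps the term is x2 ∨ (((¬x0 ∨ (x0 ∨ x1)) ∧ (x0 ∧ (x1 ∨ x2))) ∨ ((x2 ∨ ¬x2) ∧ (x1 ∨ T))), not yet normal

Reduction:
  start: x2 ∨ (((¬x0 ∨ (x0 ∨ x1)) ∧ (x0 ∧ (x1 ∨ x2))) ∨ ((x2 ∨ ¬x2) ∧ (¬T ∨ (x1 ∨ T))))
  →1  x2 ∨ (((¬x0 ∨ (x0 ∨ x1)) ∧ (x0 ∧ (x1 ∨ x2))) ∨ ((x2 ∨ ¬x2) ∧ (F ∨ (x1 ∨ T))))
  →2  x2 ∨ (((¬x0 ∨ (x0 ∨ x1)) ∧ (x0 ∧ (x1 ∨ x2))) ∨ ((x2 ∨ ¬x2) ∧ (x1 ∨ T)))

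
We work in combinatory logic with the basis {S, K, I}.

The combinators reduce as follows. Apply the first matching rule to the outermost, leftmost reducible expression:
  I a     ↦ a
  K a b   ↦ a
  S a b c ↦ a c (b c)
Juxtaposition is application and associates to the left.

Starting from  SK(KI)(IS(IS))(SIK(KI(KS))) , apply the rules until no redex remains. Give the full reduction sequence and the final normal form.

  start: SK(KI)(IS(IS))(SIK(KI(KS)))
  →1  K(IS(IS))(KI(IS(IS)))(SIK(KI(KS)))
  →2  IS(IS)(SIK(KI(KS)))
  →3  S(IS)(SIK(KI(KS)))
  →4  SS(SIK(KI(KS)))
  →5  SS(I(KI(KS))(K(KI(KS))))
  →6  SS(KI(KS)(K(KI(KS))))
  →7  SS(I(K(KI(KS))))
  →8  SS(K(KI(KS)))
  →9  SS(KI)

Answer: normal form = SS(KI)  (in 9 steps)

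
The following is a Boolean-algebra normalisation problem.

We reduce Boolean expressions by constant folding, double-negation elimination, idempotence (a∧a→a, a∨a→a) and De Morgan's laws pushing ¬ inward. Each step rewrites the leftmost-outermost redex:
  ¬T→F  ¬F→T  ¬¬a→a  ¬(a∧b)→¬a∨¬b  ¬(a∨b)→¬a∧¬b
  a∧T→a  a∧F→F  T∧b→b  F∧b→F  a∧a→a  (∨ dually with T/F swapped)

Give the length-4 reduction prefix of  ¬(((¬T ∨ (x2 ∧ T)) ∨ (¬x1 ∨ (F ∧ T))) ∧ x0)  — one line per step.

  start: ¬(((¬T ∨ (x2 ∧ T)) ∨ (¬x1 ∨ (F ∧ T))) ∧ x0)
  step 1: ¬((¬T ∨ (x2 ∧ T)) ∨ (¬x1 ∨ (F ∧ T))) ∨ ¬x0
  step 2: (¬(¬T ∨ (x2 ∧ T)) ∧ ¬(¬x1 ∨ (F ∧ T))) ∨ ¬x0
  step 3: ((¬¬T ∧ ¬(x2 ∧ T)) ∧ ¬(¬x1 ∨ (F ∧ T))) ∨ ¬x0
  step 4: ((T ∧ ¬(x2 ∧ T)) ∧ ¬(¬x1 ∨ (F ∧ T))) ∨ ¬x0

Answer: after 4 steps: ((T ∧ ¬(x2 ∧ T)) ∧ ¬(¬x1 ∨ (F ∧ T))) ∨ ¬x0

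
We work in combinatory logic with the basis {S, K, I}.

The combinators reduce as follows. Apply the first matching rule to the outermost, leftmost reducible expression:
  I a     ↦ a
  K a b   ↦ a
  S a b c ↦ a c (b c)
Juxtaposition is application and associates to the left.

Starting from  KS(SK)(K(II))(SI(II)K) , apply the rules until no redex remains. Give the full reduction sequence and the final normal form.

Answer: normal form = S(KI)(KK)  (in 6 steps)

Working:
  start: KS(SK)(K(II))(SI(II)K)
  step 1: S(K(II))(SI(II)K)
  step 2: S(KI)(SI(II)K)
  step 3: S(KI)(IK(IIK))
  step 4: S(KI)(K(IIK))
  step 5: S(KI)(K(IK))
  step 6: S(KI)(KK)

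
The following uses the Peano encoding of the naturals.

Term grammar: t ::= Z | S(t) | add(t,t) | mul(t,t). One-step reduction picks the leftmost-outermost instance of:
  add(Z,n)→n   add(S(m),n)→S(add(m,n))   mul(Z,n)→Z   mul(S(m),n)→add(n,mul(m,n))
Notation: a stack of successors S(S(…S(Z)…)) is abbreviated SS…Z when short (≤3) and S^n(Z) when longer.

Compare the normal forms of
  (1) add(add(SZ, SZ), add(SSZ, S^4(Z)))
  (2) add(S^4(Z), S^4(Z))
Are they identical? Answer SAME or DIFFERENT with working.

Term A:
  start: add(add(SZ, SZ), add(SSZ, S^4(Z)))
  step 1: add(S(add(Z, SZ)), add(SSZ, S^4(Z)))
  step 2: S(add(add(Z, SZ), add(SSZ, S^4(Z))))
  step 3: S(add(SZ, add(SSZ, S^4(Z))))
  step 4: S(S(add(Z, add(SSZ, S^4(Z)))))
  step 5: S(S(add(SSZ, S^4(Z))))
  step 6: S(S(S(add(SZ, S^4(Z)))))
  step 7: S(S(S(S(add(Z, S^4(Z))))))
  step 8: S^8(Z)

Term B:
  start: add(S^4(Z), S^4(Z))
  step 1: S(add(SSSZ, S^4(Z)))
  step 2: S(S(add(SSZ, S^4(Z))))
  step 3: S(S(S(add(SZ, S^4(Z)))))
  step 4: S(S(S(S(add(Z, S^4(Z))))))
  step 5: S^8(Z)

Answer: SAME — A ⇓ S^8(Z), B ⇓ S^8(Z)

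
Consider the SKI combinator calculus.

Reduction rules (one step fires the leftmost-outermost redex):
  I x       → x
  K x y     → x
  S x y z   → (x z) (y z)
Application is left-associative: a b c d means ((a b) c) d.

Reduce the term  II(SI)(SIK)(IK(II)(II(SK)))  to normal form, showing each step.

  start: II(SI)(SIK)(IK(II)(II(SK)))
  →1  I(SI)(SIK)(IK(II)(II(SK)))
  →2  SI(SIK)(IK(II)(II(SK)))
  →3  I(IK(II)(II(SK)))(SIK(IK(II)(II(SK))))
  →4  IK(II)(II(SK))(SIK(IK(II)(II(SK))))
  →5  K(II)(II(SK))(SIK(IK(II)(II(SK))))
  →6  II(SIK(IK(II)(II(SK))))
  →7  I(SIK(IK(II)(II(SK))))
  →8  SIK(IK(II)(II(SK)))
  →9  I(IK(II)(II(SK)))(K(IK(II)(II(SK))))
  →10  IK(II)(II(SK))(K(IK(II)(II(SK))))
  →11  K(II)(II(SK))(K(IK(II)(II(SK))))
  →12  II(K(IK(II)(II(SK))))
  →13  I(K(IK(II)(II(SK))))
  →14  K(IK(II)(II(SK)))
  →15  K(K(II)(II(SK)))
  →16  K(II)
  →17  KI

Answer: normal form = KI  (in 17 steps)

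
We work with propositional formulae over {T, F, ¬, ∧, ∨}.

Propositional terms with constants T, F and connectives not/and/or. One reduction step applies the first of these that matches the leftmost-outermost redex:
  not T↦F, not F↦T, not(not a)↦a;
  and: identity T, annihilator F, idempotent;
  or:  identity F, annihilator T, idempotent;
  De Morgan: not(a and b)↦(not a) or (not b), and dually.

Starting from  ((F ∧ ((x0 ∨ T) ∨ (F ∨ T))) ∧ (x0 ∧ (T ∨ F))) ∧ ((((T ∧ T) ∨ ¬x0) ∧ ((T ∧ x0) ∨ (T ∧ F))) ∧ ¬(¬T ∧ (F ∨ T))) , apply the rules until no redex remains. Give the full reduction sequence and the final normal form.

  start: ((F ∧ ((x0 ∨ T) ∨ (F ∨ T))) ∧ (x0 ∧ (T ∨ F))) ∧ ((((T ∧ T) ∨ ¬x0) ∧ ((T ∧ x0) ∨ (T ∧ F))) ∧ ¬(¬T ∧ (F ∨ T)))
  step 1: (F ∧ (x0 ∧ (T ∨ F))) ∧ ((((T ∧ T) ∨ ¬x0) ∧ ((T ∧ x0) ∨ (T ∧ F))) ∧ ¬(¬T ∧ (F ∨ T)))
  step 2: F ∧ ((((T ∧ T) ∨ ¬x0) ∧ ((T ∧ x0) ∨ (T ∧ F))) ∧ ¬(¬T ∧ (F ∨ T)))
  step 3: F

Answer: normal form = F  (in 3 steps)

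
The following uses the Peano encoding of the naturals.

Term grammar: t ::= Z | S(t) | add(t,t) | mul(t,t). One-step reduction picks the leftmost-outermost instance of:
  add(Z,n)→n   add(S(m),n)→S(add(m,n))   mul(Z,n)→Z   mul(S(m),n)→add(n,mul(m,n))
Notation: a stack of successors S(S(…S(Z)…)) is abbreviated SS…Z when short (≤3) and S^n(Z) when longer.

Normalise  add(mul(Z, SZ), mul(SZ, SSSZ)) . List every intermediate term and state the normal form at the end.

Answer: normal form = SSSZ  (in 8 steps)

Derivation:
  start: add(mul(Z, SZ), mul(SZ, SSSZ))
  step 1: add(Z, mul(SZ, SSSZ))
  step 2: mul(SZ, SSSZ)
  step 3: add(SSSZ, mul(Z, SSSZ))
  step 4: S(add(SSZ, mul(Z, SSSZ)))
  step 5: S(S(add(SZ, mul(Z, SSSZ))))
  step 6: S(S(S(add(Z, mul(Z, SSSZ)))))
  step 7: S(S(S(mul(Z, SSSZ))))
  step 8: SSSZ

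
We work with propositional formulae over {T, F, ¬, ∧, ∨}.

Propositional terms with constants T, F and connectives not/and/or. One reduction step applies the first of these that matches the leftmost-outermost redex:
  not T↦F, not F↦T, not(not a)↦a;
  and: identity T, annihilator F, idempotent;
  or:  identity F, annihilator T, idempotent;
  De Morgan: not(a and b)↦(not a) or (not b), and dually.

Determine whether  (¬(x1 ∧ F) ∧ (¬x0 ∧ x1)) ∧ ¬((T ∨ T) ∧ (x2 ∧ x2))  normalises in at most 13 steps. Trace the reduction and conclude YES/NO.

Answer: YES — reaches normal form (¬x0 ∧ x1) ∧ ¬x2 in 11 ≤ 13 steps

Derivation:
  start: (¬(x1 ∧ F) ∧ (¬x0 ∧ x1)) ∧ ¬((T ∨ T) ∧ (x2 ∧ x2))
  step 1: ((¬x1 ∨ ¬F) ∧ (¬x0 ∧ x1)) ∧ ¬((T ∨ T) ∧ (x2 ∧ x2))
  step 2: ((¬x1 ∨ T) ∧ (¬x0 ∧ x1)) ∧ ¬((T ∨ T) ∧ (x2 ∧ x2))
  step 3: (T ∧ (¬x0 ∧ x1)) ∧ ¬((T ∨ T) ∧ (x2 ∧ x2))
  step 4: (¬x0 ∧ x1) ∧ ¬((T ∨ T) ∧ (x2 ∧ x2))
  step 5: (¬x0 ∧ x1) ∧ (¬(T ∨ T) ∨ ¬(x2 ∧ x2))
  step 6: (¬x0 ∧ x1) ∧ ((¬T ∧ ¬T) ∨ ¬(x2 ∧ x2))
  step 7: (¬x0 ∧ x1) ∧ (¬T ∨ ¬(x2 ∧ x2))
  step 8: (¬x0 ∧ x1) ∧ (F ∨ ¬(x2 ∧ x2))
  step 9: (¬x0 ∧ x1) ∧ ¬(x2 ∧ x2)
  step 10: (¬x0 ∧ x1) ∧ (¬x2 ∨ ¬x2)
  step 11: (¬x0 ∧ x1) ∧ ¬x2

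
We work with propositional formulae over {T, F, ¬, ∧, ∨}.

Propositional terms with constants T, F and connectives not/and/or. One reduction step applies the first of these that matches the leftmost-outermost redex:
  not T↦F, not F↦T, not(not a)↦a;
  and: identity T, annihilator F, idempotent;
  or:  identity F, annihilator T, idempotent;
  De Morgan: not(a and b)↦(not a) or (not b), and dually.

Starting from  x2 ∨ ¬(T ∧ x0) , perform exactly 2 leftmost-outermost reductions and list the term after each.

Answer: after 2 steps: x2 ∨ (F ∨ ¬x0)

Derivation:
  start: x2 ∨ ¬(T ∧ x0)
  [1] x2 ∨ (¬T ∨ ¬x0)
  [2] x2 ∨ (F ∨ ¬x0)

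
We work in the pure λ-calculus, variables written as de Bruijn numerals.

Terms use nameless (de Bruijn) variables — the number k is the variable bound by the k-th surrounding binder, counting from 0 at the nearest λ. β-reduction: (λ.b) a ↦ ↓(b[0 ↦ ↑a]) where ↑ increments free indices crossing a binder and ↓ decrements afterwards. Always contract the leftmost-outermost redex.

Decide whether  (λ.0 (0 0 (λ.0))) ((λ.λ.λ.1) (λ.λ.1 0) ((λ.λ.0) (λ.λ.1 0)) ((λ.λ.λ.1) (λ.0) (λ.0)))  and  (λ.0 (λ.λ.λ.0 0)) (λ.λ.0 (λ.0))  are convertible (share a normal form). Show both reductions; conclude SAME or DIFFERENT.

Term A:
  start: (λ.0 (0 0 (λ.0))) ((λ.λ.λ.1) (λ.λ.1 0) ((λ.λ.0) (λ.λ.1 0)) ((λ.λ.λ.1) (λ.0) (λ.0)))
  [1] (λ.λ.λ.1) (λ.λ.1 0) ((λ.λ.0) (λ.λ.1 0)) ((λ.λ.λ.1) (λ.0) (λ.0)) ((λ.λ.λ.1) (λ.λ.1 0) ((λ.λ.0) (λ.λ.1 0)) ((λ.λ.λ.1) (λ.0) (λ.0)) ((λ.λ.λ.1) (λ.λ.1 0) ((λ.λ.0) (λ.λ.1 0)) ((λ.λ.λ.1) (λ.0) (λ.0))) (λ.0))
  [2] (λ.λ.1) ((λ.λ.0) (λ.λ.1 0)) ((λ.λ.λ.1) (λ.0) (λ.0)) ((λ.λ.λ.1) (λ.λ.1 0) ((λ.λ.0) (λ.λ.1 0)) ((λ.λ.λ.1) (λ.0) (λ.0)) ((λ.λ.λ.1) (λ.λ.1 0) ((λ.λ.0) (λ.λ.1 0)) ((λ.λ.λ.1) (λ.0) (λ.0))) (λ.0))
  [3] (λ.(λ.λ.0) (λ.λ.1 0)) ((λ.λ.λ.1) (λ.0) (λ.0)) ((λ.λ.λ.1) (λ.λ.1 0) ((λ.λ.0) (λ.λ.1 0)) ((λ.λ.λ.1) (λ.0) (λ.0)) ((λ.λ.λ.1) (λ.λ.1 0) ((λ.λ.0) (λ.λ.1 0)) ((λ.λ.λ.1) (λ.0) (λ.0))) (λ.0))
  [4] (λ.λ.0) (λ.λ.1 0) ((λ.λ.λ.1) (λ.λ.1 0) ((λ.λ.0) (λ.λ.1 0)) ((λ.λ.λ.1) (λ.0) (λ.0)) ((λ.λ.λ.1) (λ.λ.1 0) ((λ.λ.0) (λ.λ.1 0)) ((λ.λ.λ.1) (λ.0) (λ.0))) (λ.0))
  [5] (λ.0) ((λ.λ.λ.1) (λ.λ.1 0) ((λ.λ.0) (λ.λ.1 0)) ((λ.λ.λ.1) (λ.0) (λ.0)) ((λ.λ.λ.1) (λ.λ.1 0) ((λ.λ.0) (λ.λ.1 0)) ((λ.λ.λ.1) (λ.0) (λ.0))) (λ.0))
  [6] (λ.λ.λ.1) (λ.λ.1 0) ((λ.λ.0) (λ.λ.1 0)) ((λ.λ.λ.1) (λ.0) (λ.0)) ((λ.λ.λ.1) (λ.λ.1 0) ((λ.λ.0) (λ.λ.1 0)) ((λ.λ.λ.1) (λ.0) (λ.0))) (λ.0)
  [7] (λ.λ.1) ((λ.λ.0) (λ.λ.1 0)) ((λ.λ.λ.1) (λ.0) (λ.0)) ((λ.λ.λ.1) (λ.λ.1 0) ((λ.λ.0) (λ.λ.1 0)) ((λ.λ.λ.1) (λ.0) (λ.0))) (λ.0)
  [8] (λ.(λ.λ.0) (λ.λ.1 0)) ((λ.λ.λ.1) (λ.0) (λ.0)) ((λ.λ.λ.1) (λ.λ.1 0) ((λ.λ.0) (λ.λ.1 0)) ((λ.λ.λ.1) (λ.0) (λ.0))) (λ.0)
  [9] (λ.λ.0) (λ.λ.1 0) ((λ.λ.λ.1) (λ.λ.1 0) ((λ.λ.0) (λ.λ.1 0)) ((λ.λ.λ.1) (λ.0) (λ.0))) (λ.0)
  [10] (λ.0) ((λ.λ.λ.1) (λ.λ.1 0) ((λ.λ.0) (λ.λ.1 0)) ((λ.λ.λ.1) (λ.0) (λ.0))) (λ.0)
  [11] (λ.λ.λ.1) (λ.λ.1 0) ((λ.λ.0) (λ.λ.1 0)) ((λ.λ.λ.1) (λ.0) (λ.0)) (λ.0)
  [12] (λ.λ.1) ((λ.λ.0) (λ.λ.1 0)) ((λ.λ.λ.1) (λ.0) (λ.0)) (λ.0)
  [13] (λ.(λ.λ.0) (λ.λ.1 0)) ((λ.λ.λ.1) (λ.0) (λ.0)) (λ.0)
  [14] (λ.λ.0) (λ.λ.1 0) (λ.0)
  [15] (λ.0) (λ.0)
  [16] λ.0

Term B:
  start: (λ.0 (λ.λ.λ.0 0)) (λ.λ.0 (λ.0))
  [1] (λ.λ.0 (λ.0)) (λ.λ.λ.0 0)
  [2] λ.0 (λ.0)

Answer: DIFFERENT — A ⇓ λ.0, B ⇓ λ.0 (λ.0)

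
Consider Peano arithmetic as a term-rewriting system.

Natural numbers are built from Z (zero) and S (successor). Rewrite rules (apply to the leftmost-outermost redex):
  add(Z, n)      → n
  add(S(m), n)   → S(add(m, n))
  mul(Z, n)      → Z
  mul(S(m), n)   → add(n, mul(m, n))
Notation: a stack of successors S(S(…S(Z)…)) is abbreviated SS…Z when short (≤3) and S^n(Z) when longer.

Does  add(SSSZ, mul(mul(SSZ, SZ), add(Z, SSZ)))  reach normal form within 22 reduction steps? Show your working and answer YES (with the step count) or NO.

Answer: YES — reaches normal form S^7(Z) in 22 ≤ 22 steps

Reduction:
  start: add(SSSZ, mul(mul(SSZ, SZ), add(Z, SSZ)))
  [1] S(add(SSZ, mul(mul(SSZ, SZ), add(Z, SSZ))))
  [2] S(S(add(SZ, mul(mul(SSZ, SZ), add(Z, SSZ)))))
  [3] S(S(S(add(Z, mul(mul(SSZ, SZ), add(Z, SSZ))))))
  [4] S(S(S(mul(mul(SSZ, SZ), add(Z, SSZ)))))
  [5] S(S(S(mul(add(SZ, mul(SZ, SZ)), add(Z, SSZ)))))
  [6] S(S(S(mul(S(add(Z, mul(SZ, SZ))), add(Z, SSZ)))))
  [7] S(S(S(add(add(Z, SSZ), mul(add(Z, mul(SZ, SZ)), add(Z, SSZ))))))
  [8] S(S(S(add(SSZ, mul(add(Z, mul(SZ, SZ)), add(Z, SSZ))))))
  [9] S(S(S(S(add(SZ, mul(add(Z, mul(SZ, SZ)), add(Z, SSZ)))))))
  [10] S(S(S(S(S(add(Z, mul(add(Z, mul(SZ, SZ)), add(Z, SSZ))))))))
  [11] S(S(S(S(S(mul(add(Z, mul(SZ, SZ)), add(Z, SSZ)))))))
  [12] S(S(S(S(S(mul(mul(SZ, SZ), add(Z, SSZ)))))))
  [13] S(S(S(S(S(mul(add(SZ, mul(Z, SZ)), add(Z, SSZ)))))))
  [14] S(S(S(S(S(mul(S(add(Z, mul(Z, SZ))), add(Z, SSZ)))))))
  [15] S(S(S(S(S(add(add(Z, SSZ), mul(add(Z, mul(Z, SZ)), add(Z, SSZ))))))))
  [16] S(S(S(S(S(add(SSZ, mul(add(Z, mul(Z, SZ)), add(Z, SSZ))))))))
  [17] S(S(S(S(S(S(add(SZ, mul(add(Z, mul(Z, SZ)), add(Z, SSZ)))))))))
  [18] S(S(S(S(S(S(S(add(Z, mul(add(Z, mul(Z, SZ)), add(Z, SSZ))))))))))
  [19] S(S(S(S(S(S(S(mul(add(Z, mul(Z, SZ)), add(Z, SSZ)))))))))
  [20] S(S(S(S(S(S(S(mul(mul(Z, SZ), add(Z, SSZ)))))))))
  [21] S(S(S(S(S(S(S(mul(Z, add(Z, SSZ)))))))))
  [22] S^7(Z)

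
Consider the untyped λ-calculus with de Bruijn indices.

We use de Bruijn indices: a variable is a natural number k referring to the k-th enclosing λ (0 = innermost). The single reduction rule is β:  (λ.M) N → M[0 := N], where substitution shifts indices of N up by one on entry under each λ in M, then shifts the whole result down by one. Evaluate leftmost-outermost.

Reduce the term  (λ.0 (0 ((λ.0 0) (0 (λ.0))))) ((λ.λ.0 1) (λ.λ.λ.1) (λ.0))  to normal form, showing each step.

  start: (λ.0 (0 ((λ.0 0) (0 (λ.0))))) ((λ.λ.0 1) (λ.λ.λ.1) (λ.0))
  [1] (λ.λ.0 1) (λ.λ.λ.1) (λ.0) ((λ.λ.0 1) (λ.λ.λ.1) (λ.0) ((λ.0 0) ((λ.λ.0 1) (λ.λ.λ.1) (λ.0) (λ.0))))
  [2] (λ.0 (λ.λ.λ.1)) (λ.0) ((λ.λ.0 1) (λ.λ.λ.1) (λ.0) ((λ.0 0) ((λ.λ.0 1) (λ.λ.λ.1) (λ.0) (λ.0))))
  [3] (λ.0) (λ.λ.λ.1) ((λ.λ.0 1) (λ.λ.λ.1) (λ.0) ((λ.0 0) ((λ.λ.0 1) (λ.λ.λ.1) (λ.0) (λ.0))))
  [4] (λ.λ.λ.1) ((λ.λ.0 1) (λ.λ.λ.1) (λ.0) ((λ.0 0) ((λ.λ.0 1) (λ.λ.λ.1) (λ.0) (λ.0))))
  [5] λ.λ.1

Answer: normal form = λ.λ.1  (in 5 steps)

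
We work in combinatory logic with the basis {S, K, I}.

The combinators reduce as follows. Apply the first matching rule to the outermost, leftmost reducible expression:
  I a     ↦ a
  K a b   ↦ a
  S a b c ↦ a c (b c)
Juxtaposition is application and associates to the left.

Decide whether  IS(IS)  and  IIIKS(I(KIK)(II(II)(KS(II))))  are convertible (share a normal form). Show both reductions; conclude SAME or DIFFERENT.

Answer: DIFFERENT — A ⇓ SS, B ⇓ S

Derivation:
Term A:
  start: IS(IS)
  →1  S(IS)
  →2  SS

Term B:
  start: IIIKS(I(KIK)(II(II)(KS(II))))
  →1  IIKS(I(KIK)(II(II)(KS(II))))
  →2  IKS(I(KIK)(II(II)(KS(II))))
  →3  KS(I(KIK)(II(II)(KS(II))))
  →4  S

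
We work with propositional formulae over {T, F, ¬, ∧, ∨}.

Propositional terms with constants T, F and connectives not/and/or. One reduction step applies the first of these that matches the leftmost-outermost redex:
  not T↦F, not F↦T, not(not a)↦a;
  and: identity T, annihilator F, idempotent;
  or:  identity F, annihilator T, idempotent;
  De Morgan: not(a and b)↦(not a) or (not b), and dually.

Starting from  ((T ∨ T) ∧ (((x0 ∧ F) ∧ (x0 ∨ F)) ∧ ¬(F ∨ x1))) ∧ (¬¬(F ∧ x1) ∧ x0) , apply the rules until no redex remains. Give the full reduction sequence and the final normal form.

  start: ((T ∨ T) ∧ (((x0 ∧ F) ∧ (x0 ∨ F)) ∧ ¬(F ∨ x1))) ∧ (¬¬(F ∧ x1) ∧ x0)
  step 1: (T ∧ (((x0 ∧ F) ∧ (x0 ∨ F)) ∧ ¬(F ∨ x1))) ∧ (¬¬(F ∧ x1) ∧ x0)
  step 2: (((x0 ∧ F) ∧ (x0 ∨ F)) ∧ ¬(F ∨ x1)) ∧ (¬¬(F ∧ x1) ∧ x0)
  step 3: ((F ∧ (x0 ∨ F)) ∧ ¬(F ∨ x1)) ∧ (¬¬(F ∧ x1) ∧ x0)
  step 4: (F ∧ ¬(F ∨ x1)) ∧ (¬¬(F ∧ x1) ∧ x0)
  step 5: F ∧ (¬¬(F ∧ x1) ∧ x0)
  step 6: F

Answer: normal form = F  (in 6 steps)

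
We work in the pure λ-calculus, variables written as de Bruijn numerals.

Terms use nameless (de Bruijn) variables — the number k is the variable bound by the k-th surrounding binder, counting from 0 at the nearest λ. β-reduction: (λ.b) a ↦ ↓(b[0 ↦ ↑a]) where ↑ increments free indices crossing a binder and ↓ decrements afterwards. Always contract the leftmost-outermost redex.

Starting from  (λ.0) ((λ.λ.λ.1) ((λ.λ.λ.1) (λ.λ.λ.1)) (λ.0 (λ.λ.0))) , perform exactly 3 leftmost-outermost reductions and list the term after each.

Answer: after 3 steps: λ.λ.0 (λ.λ.0)

Working:
  start: (λ.0) ((λ.λ.λ.1) ((λ.λ.λ.1) (λ.λ.λ.1)) (λ.0 (λ.λ.0)))
  →1  (λ.λ.λ.1) ((λ.λ.λ.1) (λ.λ.λ.1)) (λ.0 (λ.λ.0))
  →2  (λ.λ.1) (λ.0 (λ.λ.0))
  →3  λ.λ.0 (λ.λ.0)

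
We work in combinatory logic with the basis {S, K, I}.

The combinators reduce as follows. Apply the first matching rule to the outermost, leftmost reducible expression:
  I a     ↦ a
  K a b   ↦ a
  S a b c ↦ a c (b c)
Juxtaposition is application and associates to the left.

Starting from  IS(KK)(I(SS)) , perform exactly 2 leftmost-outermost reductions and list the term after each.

  start: IS(KK)(I(SS))
  →1  S(KK)(I(SS))
  →2  S(KK)(SS)

Answer: after 2 steps: S(KK)(SS)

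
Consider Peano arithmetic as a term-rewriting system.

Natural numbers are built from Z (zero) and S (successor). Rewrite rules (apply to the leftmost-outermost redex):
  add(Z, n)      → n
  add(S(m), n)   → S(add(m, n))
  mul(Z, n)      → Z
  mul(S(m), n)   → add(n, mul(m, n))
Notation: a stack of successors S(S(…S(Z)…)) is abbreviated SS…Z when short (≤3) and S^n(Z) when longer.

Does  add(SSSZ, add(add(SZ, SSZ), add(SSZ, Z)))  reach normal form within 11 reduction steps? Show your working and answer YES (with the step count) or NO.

Answer: NO — after 11 steps the term is S(S(S(S(S(S(S(add(SZ, Z)))))))), not yet normal

Reduction:
  start: add(SSSZ, add(add(SZ, SSZ), add(SSZ, Z)))
  [1] S(add(SSZ, add(add(SZ, SSZ), add(SSZ, Z))))
  [2] S(S(add(SZ, add(add(SZ, SSZ), add(SSZ, Z)))))
  [3] S(S(S(add(Z, add(add(SZ, SSZ), add(SSZ, Z))))))
  [4] S(S(S(add(add(SZ, SSZ), add(SSZ, Z)))))
  [5] S(S(S(add(S(add(Z, SSZ)), add(SSZ, Z)))))
  [6] S(S(S(S(add(add(Z, SSZ), add(SSZ, Z))))))
  [7] S(S(S(S(add(SSZ, add(SSZ, Z))))))
  [8] S(S(S(S(S(add(SZ, add(SSZ, Z)))))))
  [9] S(S(S(S(S(S(add(Z, add(SSZ, Z))))))))
  [10] S(S(S(S(S(S(add(SSZ, Z)))))))
  [11] S(S(S(S(S(S(S(add(SZ, Z))))))))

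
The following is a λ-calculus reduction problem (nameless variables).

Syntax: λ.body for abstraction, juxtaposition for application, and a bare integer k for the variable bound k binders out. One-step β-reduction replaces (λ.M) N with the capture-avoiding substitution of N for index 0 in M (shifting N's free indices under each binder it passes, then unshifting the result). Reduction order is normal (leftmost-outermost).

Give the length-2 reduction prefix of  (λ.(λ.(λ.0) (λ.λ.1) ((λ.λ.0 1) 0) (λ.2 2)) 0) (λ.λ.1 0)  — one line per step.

Answer: after 2 steps: (λ.0) (λ.λ.1) ((λ.λ.0 1) (λ.λ.1 0)) (λ.(λ.λ.1 0) (λ.λ.1 0))

Working:
  start: (λ.(λ.(λ.0) (λ.λ.1) ((λ.λ.0 1) 0) (λ.2 2)) 0) (λ.λ.1 0)
  →1  (λ.(λ.0) (λ.λ.1) ((λ.λ.0 1) 0) (λ.(λ.λ.1 0) (λ.λ.1 0))) (λ.λ.1 0)
  →2  (λ.0) (λ.λ.1) ((λ.λ.0 1) (λ.λ.1 0)) (λ.(λ.λ.1 0) (λ.λ.1 0))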